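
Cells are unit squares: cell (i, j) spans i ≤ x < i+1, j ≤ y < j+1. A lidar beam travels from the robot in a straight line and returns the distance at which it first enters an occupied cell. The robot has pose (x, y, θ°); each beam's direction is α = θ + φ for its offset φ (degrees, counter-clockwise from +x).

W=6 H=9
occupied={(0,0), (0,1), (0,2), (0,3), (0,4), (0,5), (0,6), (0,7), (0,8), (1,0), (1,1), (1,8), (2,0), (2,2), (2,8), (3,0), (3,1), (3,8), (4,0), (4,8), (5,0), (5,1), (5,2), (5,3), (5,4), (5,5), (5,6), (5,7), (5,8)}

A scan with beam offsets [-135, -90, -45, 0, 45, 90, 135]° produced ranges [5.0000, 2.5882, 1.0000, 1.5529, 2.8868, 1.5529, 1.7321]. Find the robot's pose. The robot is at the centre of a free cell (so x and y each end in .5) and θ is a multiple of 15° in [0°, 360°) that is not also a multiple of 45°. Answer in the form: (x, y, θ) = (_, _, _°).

Candidates: 25 free-cell centres × 16 headings = 400 poses. Raycast each; keep the one whose scan matches to 4 dp.
  (3.5, 5.5, 255°): beam 1 = 2.8868 ≠ 5.0000 ✗
  (3.5, 2.5, 330°): beam 1 = 0.5176 ≠ 5.0000 ✗
  (4.5, 3.5, 165°): beam 1 = 0.5774 ≠ 5.0000 ✗
  (2.5, 5.5, 240°): beam 1 = 2.5882 ≠ 5.0000 ✗
  (1.5, 2.5, 75°): beam 1 = 0.5774 ≠ 5.0000 ✗
  …
  (3.5, 3.5, 255°): r_1=5.0000, r_2=2.5882, r_3=1.0000, r_4=1.5529, r_5=2.8868, r_6=1.5529, r_7=1.7321 — all match ✓
Unique over the lattice → pose = (3.5, 3.5, 255°).

(x, y, θ) = (3.5, 3.5, 255°)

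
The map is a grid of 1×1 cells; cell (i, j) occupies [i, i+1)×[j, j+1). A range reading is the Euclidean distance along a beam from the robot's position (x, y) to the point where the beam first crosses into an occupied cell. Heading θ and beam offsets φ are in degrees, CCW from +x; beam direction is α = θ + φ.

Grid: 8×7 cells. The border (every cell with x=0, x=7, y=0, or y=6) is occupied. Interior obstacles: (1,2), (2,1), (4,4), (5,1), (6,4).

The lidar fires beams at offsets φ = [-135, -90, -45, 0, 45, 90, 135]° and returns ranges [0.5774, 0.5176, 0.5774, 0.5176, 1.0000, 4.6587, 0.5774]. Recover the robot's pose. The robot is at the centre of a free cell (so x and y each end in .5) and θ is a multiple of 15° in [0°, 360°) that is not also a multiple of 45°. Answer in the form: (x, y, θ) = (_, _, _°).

Candidates: 25 free-cell centres × 16 headings = 400 poses. Raycast each; keep the one whose scan matches to 4 dp.
  (5.5, 4.5, 15°): beam 1 = 4.0415 ≠ 0.5774 ✗
  (3.5, 2.5, 15°): beam 1 = 1.0000 ≠ 0.5774 ✗
  (4.5, 5.5, 120°): beam 1 = 1.9319 ≠ 0.5774 ✗
  …
  (6.5, 1.5, 15°): r_1=0.5774, r_2=0.5176, r_3=0.5774, r_4=0.5176, r_5=1.0000, r_6=4.6587, r_7=0.5774 — all match ✓
No second candidate reproduces the full scan.

(x, y, θ) = (6.5, 1.5, 15°)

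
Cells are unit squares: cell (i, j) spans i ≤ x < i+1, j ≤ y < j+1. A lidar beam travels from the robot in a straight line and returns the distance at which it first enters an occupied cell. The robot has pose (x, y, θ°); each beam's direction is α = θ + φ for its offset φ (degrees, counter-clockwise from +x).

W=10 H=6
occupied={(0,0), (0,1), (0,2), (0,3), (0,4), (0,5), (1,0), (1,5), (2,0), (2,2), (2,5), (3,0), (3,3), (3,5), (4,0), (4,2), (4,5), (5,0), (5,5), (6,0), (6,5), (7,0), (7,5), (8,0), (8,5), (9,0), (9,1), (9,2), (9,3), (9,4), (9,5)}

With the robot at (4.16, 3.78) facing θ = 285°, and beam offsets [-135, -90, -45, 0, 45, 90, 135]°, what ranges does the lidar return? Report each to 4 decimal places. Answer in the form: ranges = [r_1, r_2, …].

beam 1: φ=-135°, α=150°
  dir = (cos 150°, sin 150°) = (-0.8660, 0.5000); from cell (4,3)
  next x-line at t=0.1848, next y-line at t=0.4400; Δt_x=1.1547, Δt_y=2.0000
    x: enter (3,3) at t=0.1848 ← occupied
  → r_1 = 0.1848
beam 2: φ=-90°, α=195°
  dir = (cos 195°, sin 195°) = (-0.9659, -0.2588); from cell (4,3)
  next x-line at t=0.1656, next y-line at t=3.0137; Δt_x=1.0353, Δt_y=3.8637
    x: enter (3,3) at t=0.1656 ← occupied
  → r_2 = 0.1656
beam 3: φ=-45°, α=240°
  dir = (cos 240°, sin 240°) = (-0.5000, -0.8660); from cell (4,3)
  next x-line at t=0.3200, next y-line at t=0.9007; Δt_x=2.0000, Δt_y=1.1547
    x: enter (3,3) at t=0.3200 ← occupied
  → r_3 = 0.3200
beam 4: φ=0°, α=285°
  dir = (cos 285°, sin 285°) = (0.2588, -0.9659); from cell (4,3)
  next x-line at t=3.2455, next y-line at t=0.8075; Δt_x=3.8637, Δt_y=1.0353
    y: enter (4,2) at t=0.8075 ← occupied
  → r_4 = 0.8075
beam 5: φ=45°, α=330°
  dir = (cos 330°, sin 330°) = (0.8660, -0.5000); from cell (4,3)
  next x-line at t=0.9699, next y-line at t=1.5600; Δt_x=1.1547, Δt_y=2.0000
    x: enter (5,3) at t=0.9699
    y: enter (5,2) at t=1.5600
    x: enter (6,2) at t=2.1246
    x: enter (7,2) at t=3.2793
    y: enter (7,1) at t=3.5600
    x: enter (8,1) at t=4.4341
    y: enter (8,0) at t=5.5600 ← occupied
  → r_5 = 5.5600
beam 6: φ=90°, α=15°
  dir = (cos 15°, sin 15°) = (0.9659, 0.2588); from cell (4,3)
  next x-line at t=0.8696, next y-line at t=0.8500; Δt_x=1.0353, Δt_y=3.8637
    y: enter (4,4) at t=0.8500
    x: enter (5,4) at t=0.8696
    x: enter (6,4) at t=1.9049
    x: enter (7,4) at t=2.9402
    x: enter (8,4) at t=3.9755
    y: enter (8,5) at t=4.7137 ← occupied
  → r_6 = 4.7137
beam 7: φ=135°, α=60°
  dir = (cos 60°, sin 60°) = (0.5000, 0.8660); from cell (4,3)
  next x-line at t=1.6800, next y-line at t=0.2540; Δt_x=2.0000, Δt_y=1.1547
    y: enter (4,4) at t=0.2540
    y: enter (4,5) at t=1.4087 ← occupied
  → r_7 = 1.4087

ranges = [0.1848, 0.1656, 0.3200, 0.8075, 5.5600, 4.7137, 1.4087]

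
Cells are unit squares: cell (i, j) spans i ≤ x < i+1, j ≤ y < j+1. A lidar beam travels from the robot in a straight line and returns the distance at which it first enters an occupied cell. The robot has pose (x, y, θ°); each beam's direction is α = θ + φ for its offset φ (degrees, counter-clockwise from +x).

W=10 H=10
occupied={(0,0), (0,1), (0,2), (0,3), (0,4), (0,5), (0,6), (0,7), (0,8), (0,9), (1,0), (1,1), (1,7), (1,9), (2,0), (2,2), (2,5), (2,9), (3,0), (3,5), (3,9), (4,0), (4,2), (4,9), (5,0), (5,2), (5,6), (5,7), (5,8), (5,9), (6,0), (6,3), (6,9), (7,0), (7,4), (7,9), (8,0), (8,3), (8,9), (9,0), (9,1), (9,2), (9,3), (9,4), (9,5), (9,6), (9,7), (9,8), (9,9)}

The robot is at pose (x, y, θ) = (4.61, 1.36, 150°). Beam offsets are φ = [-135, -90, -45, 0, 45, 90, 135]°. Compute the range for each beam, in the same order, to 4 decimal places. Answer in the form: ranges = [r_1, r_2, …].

ranges = [4.5449, 0.7390, 0.6626, 1.8591, 1.3909, 0.4157, 0.3727]

beam 1: φ=-135°, α=15°
  dir = (cos 15°, sin 15°) = (0.9659, 0.2588); from cell (4,1)
  next x-line at t=0.4038, next y-line at t=2.4728; Δt_x=1.0353, Δt_y=3.8637
    x: enter (5,1) at t=0.4038
    x: enter (6,1) at t=1.4390
    y: enter (6,2) at t=2.4728
    x: enter (7,2) at t=2.4743
    x: enter (8,2) at t=3.5096
    x: enter (9,2) at t=4.5449 ← occupied
  → r_1 = 4.5449
beam 2: φ=-90°, α=60°
  dir = (cos 60°, sin 60°) = (0.5000, 0.8660); from cell (4,1)
  next x-line at t=0.7800, next y-line at t=0.7390; Δt_x=2.0000, Δt_y=1.1547
    y: enter (4,2) at t=0.7390 ← occupied
  → r_2 = 0.7390
beam 3: φ=-45°, α=105°
  dir = (cos 105°, sin 105°) = (-0.2588, 0.9659); from cell (4,1)
  next x-line at t=2.3569, next y-line at t=0.6626; Δt_x=3.8637, Δt_y=1.0353
    y: enter (4,2) at t=0.6626 ← occupied
  → r_3 = 0.6626
beam 4: φ=0°, α=150°
  dir = (cos 150°, sin 150°) = (-0.8660, 0.5000); from cell (4,1)
  next x-line at t=0.7044, next y-line at t=1.2800; Δt_x=1.1547, Δt_y=2.0000
    x: enter (3,1) at t=0.7044
    y: enter (3,2) at t=1.2800
    x: enter (2,2) at t=1.8591 ← occupied
  → r_4 = 1.8591
beam 5: φ=45°, α=195°
  dir = (cos 195°, sin 195°) = (-0.9659, -0.2588); from cell (4,1)
  next x-line at t=0.6315, next y-line at t=1.3909; Δt_x=1.0353, Δt_y=3.8637
    x: enter (3,1) at t=0.6315
    y: enter (3,0) at t=1.3909 ← occupied
  → r_5 = 1.3909
beam 6: φ=90°, α=240°
  dir = (cos 240°, sin 240°) = (-0.5000, -0.8660); from cell (4,1)
  next x-line at t=1.2200, next y-line at t=0.4157; Δt_x=2.0000, Δt_y=1.1547
    y: enter (4,0) at t=0.4157 ← occupied
  → r_6 = 0.4157
beam 7: φ=135°, α=285°
  dir = (cos 285°, sin 285°) = (0.2588, -0.9659); from cell (4,1)
  next x-line at t=1.5068, next y-line at t=0.3727; Δt_x=3.8637, Δt_y=1.0353
    y: enter (4,0) at t=0.3727 ← occupied
  → r_7 = 0.3727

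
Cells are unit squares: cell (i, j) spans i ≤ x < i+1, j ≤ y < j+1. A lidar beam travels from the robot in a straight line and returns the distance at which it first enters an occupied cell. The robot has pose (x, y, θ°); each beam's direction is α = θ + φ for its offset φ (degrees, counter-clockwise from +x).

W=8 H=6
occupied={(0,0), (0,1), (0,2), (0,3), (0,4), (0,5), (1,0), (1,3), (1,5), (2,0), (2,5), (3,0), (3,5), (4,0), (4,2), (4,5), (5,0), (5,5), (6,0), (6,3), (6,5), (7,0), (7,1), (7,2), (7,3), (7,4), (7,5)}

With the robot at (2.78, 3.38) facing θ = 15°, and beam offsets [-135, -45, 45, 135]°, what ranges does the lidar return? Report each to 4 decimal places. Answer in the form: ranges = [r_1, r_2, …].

beam 1: φ=-135°, α=240°
  cosα=-0.5000 sinα=-0.8660 | (2,3) | tMaxX 1.5600 tMaxY 0.4388 | tΔX 2.0000 tΔY 1.1547
    t=0.4388 [y] (2,2)
    t=1.5600 [x] (1,2)
    t=1.5935 [y] (1,1)
    t=2.7482 [y] (1,0) — stop
  → r_1 = 2.7482
beam 2: φ=-45°, α=330°
  cosα=0.8660 sinα=-0.5000 | (2,3) | tMaxX 0.2540 tMaxY 0.7600 | tΔX 1.1547 tΔY 2.0000
    t=0.2540 [x] (3,3)
    t=0.7600 [y] (3,2)
    t=1.4087 [x] (4,2) — stop
  → r_2 = 1.4087
beam 3: φ=45°, α=60°
  cosα=0.5000 sinα=0.8660 | (2,3) | tMaxX 0.4400 tMaxY 0.7159 | tΔX 2.0000 tΔY 1.1547
    t=0.4400 [x] (3,3)
    t=0.7159 [y] (3,4)
    t=1.8706 [y] (3,5) — stop
  → r_3 = 1.8706
beam 4: φ=135°, α=150°
  cosα=-0.8660 sinα=0.5000 | (2,3) | tMaxX 0.9007 tMaxY 1.2400 | tΔX 1.1547 tΔY 2.0000
    t=0.9007 [x] (1,3) — stop
  → r_4 = 0.9007

ranges = [2.7482, 1.4087, 1.8706, 0.9007]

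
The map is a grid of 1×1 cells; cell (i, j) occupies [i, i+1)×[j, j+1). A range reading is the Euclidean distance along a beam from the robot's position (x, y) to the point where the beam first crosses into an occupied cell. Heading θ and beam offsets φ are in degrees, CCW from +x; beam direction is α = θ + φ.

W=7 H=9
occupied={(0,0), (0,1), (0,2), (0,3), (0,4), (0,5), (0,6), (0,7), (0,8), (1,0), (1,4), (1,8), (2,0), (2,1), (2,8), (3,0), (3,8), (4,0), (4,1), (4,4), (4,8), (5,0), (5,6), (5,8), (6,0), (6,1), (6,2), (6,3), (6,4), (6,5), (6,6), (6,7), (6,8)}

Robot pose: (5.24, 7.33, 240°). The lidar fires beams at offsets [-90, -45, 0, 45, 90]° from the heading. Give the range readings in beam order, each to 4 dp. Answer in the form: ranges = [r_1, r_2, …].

ranges = [1.3400, 4.3896, 0.3811, 0.3416, 0.6600]

beam 1: φ=-90°, α=150°
  cosα=-0.8660 sinα=0.5000 | (5,7) | tMaxX 0.2771 tMaxY 1.3400 | tΔX 1.1547 tΔY 2.0000
    t=0.2771 [x] (4,7)
    t=1.3400 [y] (4,8) — stop
  → r_1 = 1.3400
beam 2: φ=-45°, α=195°
  cosα=-0.9659 sinα=-0.2588 | (5,7) | tMaxX 0.2485 tMaxY 1.2750 | tΔX 1.0353 tΔY 3.8637
    t=0.2485 [x] (4,7)
    t=1.2750 [y] (4,6)
    t=1.2837 [x] (3,6)
    t=2.3190 [x] (2,6)
    t=3.3543 [x] (1,6)
    t=4.3896 [x] (0,6) — stop
  → r_2 = 4.3896
beam 3: φ=0°, α=240°
  cosα=-0.5000 sinα=-0.8660 | (5,7) | tMaxX 0.4800 tMaxY 0.3811 | tΔX 2.0000 tΔY 1.1547
    t=0.3811 [y] (5,6) — stop
  → r_3 = 0.3811
beam 4: φ=45°, α=285°
  cosα=0.2588 sinα=-0.9659 | (5,7) | tMaxX 2.9364 tMaxY 0.3416 | tΔX 3.8637 tΔY 1.0353
    t=0.3416 [y] (5,6) — stop
  → r_4 = 0.3416
beam 5: φ=90°, α=330°
  cosα=0.8660 sinα=-0.5000 | (5,7) | tMaxX 0.8776 tMaxY 0.6600 | tΔX 1.1547 tΔY 2.0000
    t=0.6600 [y] (5,6) — stop
  → r_5 = 0.6600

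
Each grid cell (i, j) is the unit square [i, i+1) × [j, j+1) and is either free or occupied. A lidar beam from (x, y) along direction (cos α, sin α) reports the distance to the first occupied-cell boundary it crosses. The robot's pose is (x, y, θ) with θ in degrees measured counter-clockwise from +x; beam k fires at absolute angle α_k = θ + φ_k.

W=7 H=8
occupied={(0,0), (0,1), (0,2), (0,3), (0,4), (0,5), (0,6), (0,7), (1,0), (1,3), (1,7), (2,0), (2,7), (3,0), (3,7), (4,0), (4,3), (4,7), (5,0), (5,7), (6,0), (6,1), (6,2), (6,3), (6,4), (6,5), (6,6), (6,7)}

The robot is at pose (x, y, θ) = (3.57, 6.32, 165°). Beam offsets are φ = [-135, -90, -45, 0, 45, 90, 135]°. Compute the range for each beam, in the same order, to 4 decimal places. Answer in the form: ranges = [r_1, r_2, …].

ranges = [1.3600, 0.7040, 0.7852, 2.6273, 2.9676, 5.5077, 2.6789]

beam 1: φ=-135°, α=30°
  dir = (cos 30°, sin 30°) = (0.8660, 0.5000); from cell (3,6)
  next x-line at t=0.4965, next y-line at t=1.3600; Δt_x=1.1547, Δt_y=2.0000
    x: enter (4,6) at t=0.4965
    y: enter (4,7) at t=1.3600 ← occupied
  → r_1 = 1.3600
beam 2: φ=-90°, α=75°
  dir = (cos 75°, sin 75°) = (0.2588, 0.9659); from cell (3,6)
  next x-line at t=1.6614, next y-line at t=0.7040; Δt_x=3.8637, Δt_y=1.0353
    y: enter (3,7) at t=0.7040 ← occupied
  → r_2 = 0.7040
beam 3: φ=-45°, α=120°
  dir = (cos 120°, sin 120°) = (-0.5000, 0.8660); from cell (3,6)
  next x-line at t=1.1400, next y-line at t=0.7852; Δt_x=2.0000, Δt_y=1.1547
    y: enter (3,7) at t=0.7852 ← occupied
  → r_3 = 0.7852
beam 4: φ=0°, α=165°
  dir = (cos 165°, sin 165°) = (-0.9659, 0.2588); from cell (3,6)
  next x-line at t=0.5901, next y-line at t=2.6273; Δt_x=1.0353, Δt_y=3.8637
    x: enter (2,6) at t=0.5901
    x: enter (1,6) at t=1.6254
    y: enter (1,7) at t=2.6273 ← occupied
  → r_4 = 2.6273
beam 5: φ=45°, α=210°
  dir = (cos 210°, sin 210°) = (-0.8660, -0.5000); from cell (3,6)
  next x-line at t=0.6582, next y-line at t=0.6400; Δt_x=1.1547, Δt_y=2.0000
    y: enter (3,5) at t=0.6400
    x: enter (2,5) at t=0.6582
    x: enter (1,5) at t=1.8129
    y: enter (1,4) at t=2.6400
    x: enter (0,4) at t=2.9676 ← occupied
  → r_5 = 2.9676
beam 6: φ=90°, α=255°
  dir = (cos 255°, sin 255°) = (-0.2588, -0.9659); from cell (3,6)
  next x-line at t=2.2023, next y-line at t=0.3313; Δt_x=3.8637, Δt_y=1.0353
    y: enter (3,5) at t=0.3313
    y: enter (3,4) at t=1.3666
    x: enter (2,4) at t=2.2023
    y: enter (2,3) at t=2.4018
    y: enter (2,2) at t=3.4371
    y: enter (2,1) at t=4.4724
    y: enter (2,0) at t=5.5077 ← occupied
  → r_6 = 5.5077
beam 7: φ=135°, α=300°
  dir = (cos 300°, sin 300°) = (0.5000, -0.8660); from cell (3,6)
  next x-line at t=0.8600, next y-line at t=0.3695; Δt_x=2.0000, Δt_y=1.1547
    y: enter (3,5) at t=0.3695
    x: enter (4,5) at t=0.8600
    y: enter (4,4) at t=1.5242
    y: enter (4,3) at t=2.6789 ← occupied
  → r_7 = 2.6789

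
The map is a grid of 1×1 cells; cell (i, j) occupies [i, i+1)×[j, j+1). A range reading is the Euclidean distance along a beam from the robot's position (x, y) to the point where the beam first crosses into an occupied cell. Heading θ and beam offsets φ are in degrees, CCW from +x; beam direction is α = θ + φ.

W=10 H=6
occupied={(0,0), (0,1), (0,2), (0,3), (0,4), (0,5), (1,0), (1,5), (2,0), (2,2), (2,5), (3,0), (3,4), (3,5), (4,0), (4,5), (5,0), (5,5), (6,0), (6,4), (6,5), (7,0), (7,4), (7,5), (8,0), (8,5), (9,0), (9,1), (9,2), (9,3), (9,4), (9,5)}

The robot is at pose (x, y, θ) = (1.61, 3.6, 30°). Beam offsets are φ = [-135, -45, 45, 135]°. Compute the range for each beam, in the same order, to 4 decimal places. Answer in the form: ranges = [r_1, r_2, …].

ranges = [2.3569, 7.6507, 1.4494, 0.6315]

beam 1: φ=-135°, α=255°
  d=(-0.2588,-0.9659)  start (1,3)  tX=2.3569 tY=0.6212  stride 1/|dx|=3.8637 1/|dy|=1.0353
    cross y-line → (1,2), t=0.6212
    cross y-line → (1,1), t=1.6564
    cross x-line → (0,1), t=2.3569 (wall)
  → r_1 = 2.3569
beam 2: φ=-45°, α=345°
  d=(0.9659,-0.2588)  start (1,3)  tX=0.4038 tY=2.3182  stride 1/|dx|=1.0353 1/|dy|=3.8637
    cross x-line → (2,3), t=0.4038
    cross x-line → (3,3), t=1.4390
    cross y-line → (3,2), t=2.3182
    cross x-line → (4,2), t=2.4743
    cross x-line → (5,2), t=3.5096
    cross x-line → (6,2), t=4.5449
    cross x-line → (7,2), t=5.5801
    cross y-line → (7,1), t=6.1819
    cross x-line → (8,1), t=6.6154
    cross x-line → (9,1), t=7.6507 (wall)
  → r_2 = 7.6507
beam 3: φ=45°, α=75°
  d=(0.2588,0.9659)  start (1,3)  tX=1.5068 tY=0.4141  stride 1/|dx|=3.8637 1/|dy|=1.0353
    cross y-line → (1,4), t=0.4141
    cross y-line → (1,5), t=1.4494 (wall)
  → r_3 = 1.4494
beam 4: φ=135°, α=165°
  d=(-0.9659,0.2588)  start (1,3)  tX=0.6315 tY=1.5455  stride 1/|dx|=1.0353 1/|dy|=3.8637
    cross x-line → (0,3), t=0.6315 (wall)
  → r_4 = 0.6315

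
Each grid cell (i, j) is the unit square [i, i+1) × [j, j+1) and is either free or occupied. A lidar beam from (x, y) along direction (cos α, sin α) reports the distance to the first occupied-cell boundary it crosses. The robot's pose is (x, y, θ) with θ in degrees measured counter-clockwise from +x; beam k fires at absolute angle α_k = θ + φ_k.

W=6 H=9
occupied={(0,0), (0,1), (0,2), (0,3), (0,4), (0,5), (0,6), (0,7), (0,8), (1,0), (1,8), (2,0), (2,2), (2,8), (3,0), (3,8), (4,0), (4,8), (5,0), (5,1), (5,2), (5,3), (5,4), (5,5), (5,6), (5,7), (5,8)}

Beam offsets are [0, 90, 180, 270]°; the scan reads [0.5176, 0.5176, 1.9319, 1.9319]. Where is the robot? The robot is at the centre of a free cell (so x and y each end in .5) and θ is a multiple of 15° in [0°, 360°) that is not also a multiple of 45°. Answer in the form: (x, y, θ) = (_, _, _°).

(x, y, θ) = (4.5, 1.5, 255°)

Enumerate (i+0.5, j+0.5, θ) over the 27 free cells and 16 admissible headings. For each, cast all 4 beams and compare to the given ranges.
  (1.5, 5.5, 15°): beam 1 = 3.6235 ≠ 0.5176 ✗
  (2.5, 3.5, 75°): beam 1 = 4.6587 ≠ 0.5176 ✗
  (4.5, 1.5, 165°): beam 1 = 1.9319 ≠ 0.5176 ✗
  …
  (4.5, 1.5, 255°): r_1=0.5176, r_2=0.5176, r_3=1.9319, r_4=1.9319 — all match ✓
Only this pose fits every beam.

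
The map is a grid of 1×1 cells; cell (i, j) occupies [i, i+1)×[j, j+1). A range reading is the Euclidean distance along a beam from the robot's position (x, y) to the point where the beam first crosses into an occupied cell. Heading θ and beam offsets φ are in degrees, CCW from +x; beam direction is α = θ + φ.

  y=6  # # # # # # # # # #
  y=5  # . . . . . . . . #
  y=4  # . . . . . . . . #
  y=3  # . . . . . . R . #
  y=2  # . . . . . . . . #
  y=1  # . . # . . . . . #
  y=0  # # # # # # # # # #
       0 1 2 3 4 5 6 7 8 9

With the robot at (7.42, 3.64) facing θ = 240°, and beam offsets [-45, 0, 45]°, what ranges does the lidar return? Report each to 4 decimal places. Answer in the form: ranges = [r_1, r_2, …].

beam 1: φ=-45°, α=195°
  cosα=-0.9659 sinα=-0.2588 | (7,3) | tMaxX 0.4348 tMaxY 2.4728 | tΔX 1.0353 tΔY 3.8637
    t=0.4348 [x] (6,3)
    t=1.4701 [x] (5,3)
    t=2.4728 [y] (5,2)
    t=2.5054 [x] (4,2)
    t=3.5406 [x] (3,2)
    t=4.5759 [x] (2,2)
    t=5.6112 [x] (1,2)
    t=6.3365 [y] (1,1)
    t=6.6465 [x] (0,1) — stop
  → r_1 = 6.6465
beam 2: φ=0°, α=240°
  cosα=-0.5000 sinα=-0.8660 | (7,3) | tMaxX 0.8400 tMaxY 0.7390 | tΔX 2.0000 tΔY 1.1547
    t=0.7390 [y] (7,2)
    t=0.8400 [x] (6,2)
    t=1.8937 [y] (6,1)
    t=2.8400 [x] (5,1)
    t=3.0484 [y] (5,0) — stop
  → r_2 = 3.0484
beam 3: φ=45°, α=285°
  cosα=0.2588 sinα=-0.9659 | (7,3) | tMaxX 2.2409 tMaxY 0.6626 | tΔX 3.8637 tΔY 1.0353
    t=0.6626 [y] (7,2)
    t=1.6979 [y] (7,1)
    t=2.2409 [x] (8,1)
    t=2.7331 [y] (8,0) — stop
  → r_3 = 2.7331

ranges = [6.6465, 3.0484, 2.7331]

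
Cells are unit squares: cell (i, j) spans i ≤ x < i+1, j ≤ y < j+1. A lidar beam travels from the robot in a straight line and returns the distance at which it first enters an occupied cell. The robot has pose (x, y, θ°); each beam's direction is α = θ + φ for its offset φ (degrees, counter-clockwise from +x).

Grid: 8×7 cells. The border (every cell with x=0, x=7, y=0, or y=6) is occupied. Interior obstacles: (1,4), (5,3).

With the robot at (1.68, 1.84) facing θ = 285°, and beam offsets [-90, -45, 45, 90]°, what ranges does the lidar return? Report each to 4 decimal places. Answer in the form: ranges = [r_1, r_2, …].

ranges = [0.7040, 0.9699, 1.6800, 5.5077]

beam 1: φ=-90°, α=195°
  dir = (cos 195°, sin 195°) = (-0.9659, -0.2588); from cell (1,1)
  next x-line at t=0.7040, next y-line at t=3.2455; Δt_x=1.0353, Δt_y=3.8637
    x: enter (0,1) at t=0.7040 ← occupied
  → r_1 = 0.7040
beam 2: φ=-45°, α=240°
  dir = (cos 240°, sin 240°) = (-0.5000, -0.8660); from cell (1,1)
  next x-line at t=1.3600, next y-line at t=0.9699; Δt_x=2.0000, Δt_y=1.1547
    y: enter (1,0) at t=0.9699 ← occupied
  → r_2 = 0.9699
beam 3: φ=45°, α=330°
  dir = (cos 330°, sin 330°) = (0.8660, -0.5000); from cell (1,1)
  next x-line at t=0.3695, next y-line at t=1.6800; Δt_x=1.1547, Δt_y=2.0000
    x: enter (2,1) at t=0.3695
    x: enter (3,1) at t=1.5242
    y: enter (3,0) at t=1.6800 ← occupied
  → r_3 = 1.6800
beam 4: φ=90°, α=15°
  dir = (cos 15°, sin 15°) = (0.9659, 0.2588); from cell (1,1)
  next x-line at t=0.3313, next y-line at t=0.6182; Δt_x=1.0353, Δt_y=3.8637
    x: enter (2,1) at t=0.3313
    y: enter (2,2) at t=0.6182
    x: enter (3,2) at t=1.3666
    x: enter (4,2) at t=2.4018
    x: enter (5,2) at t=3.4371
    x: enter (6,2) at t=4.4724
    y: enter (6,3) at t=4.4819
    x: enter (7,3) at t=5.5077 ← occupied
  → r_4 = 5.5077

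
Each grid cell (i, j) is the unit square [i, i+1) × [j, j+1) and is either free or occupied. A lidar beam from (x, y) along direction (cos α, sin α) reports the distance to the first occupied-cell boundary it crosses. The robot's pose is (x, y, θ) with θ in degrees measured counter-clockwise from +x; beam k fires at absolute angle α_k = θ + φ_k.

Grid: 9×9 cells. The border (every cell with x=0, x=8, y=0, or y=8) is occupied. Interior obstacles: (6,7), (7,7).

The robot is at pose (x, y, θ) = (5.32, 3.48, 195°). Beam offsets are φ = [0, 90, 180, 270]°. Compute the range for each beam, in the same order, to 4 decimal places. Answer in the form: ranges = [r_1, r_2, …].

beam 1: φ=0°, α=195°
  direction (-0.9659, -0.2588); cell (5,3); t to first gridline: x 0.3313, y 1.8546 (then +1.0353 / +3.8637)
    (4,3) via x @ 0.3313
    (3,3) via x @ 1.3666
    (3,2) via y @ 1.8546
    (2,2) via x @ 2.4018
    (1,2) via x @ 3.4371
    (0,2) via x @ 4.4724  # hit
  → r_1 = 4.4724
beam 2: φ=90°, α=285°
  direction (0.2588, -0.9659); cell (5,3); t to first gridline: x 2.6273, y 0.4969 (then +3.8637 / +1.0353)
    (5,2) via y @ 0.4969
    (5,1) via y @ 1.5322
    (5,0) via y @ 2.5675  # hit
  → r_2 = 2.5675
beam 3: φ=180°, α=15°
  direction (0.9659, 0.2588); cell (5,3); t to first gridline: x 0.7040, y 2.0091 (then +1.0353 / +3.8637)
    (6,3) via x @ 0.7040
    (7,3) via x @ 1.7393
    (7,4) via y @ 2.0091
    (8,4) via x @ 2.7745  # hit
  → r_3 = 2.7745
beam 4: φ=270°, α=105°
  direction (-0.2588, 0.9659); cell (5,3); t to first gridline: x 1.2364, y 0.5383 (then +3.8637 / +1.0353)
    (5,4) via y @ 0.5383
    (4,4) via x @ 1.2364
    (4,5) via y @ 1.5736
    (4,6) via y @ 2.6089
    (4,7) via y @ 3.6442
    (4,8) via y @ 4.6794  # hit
  → r_4 = 4.6794

ranges = [4.4724, 2.5675, 2.7745, 4.6794]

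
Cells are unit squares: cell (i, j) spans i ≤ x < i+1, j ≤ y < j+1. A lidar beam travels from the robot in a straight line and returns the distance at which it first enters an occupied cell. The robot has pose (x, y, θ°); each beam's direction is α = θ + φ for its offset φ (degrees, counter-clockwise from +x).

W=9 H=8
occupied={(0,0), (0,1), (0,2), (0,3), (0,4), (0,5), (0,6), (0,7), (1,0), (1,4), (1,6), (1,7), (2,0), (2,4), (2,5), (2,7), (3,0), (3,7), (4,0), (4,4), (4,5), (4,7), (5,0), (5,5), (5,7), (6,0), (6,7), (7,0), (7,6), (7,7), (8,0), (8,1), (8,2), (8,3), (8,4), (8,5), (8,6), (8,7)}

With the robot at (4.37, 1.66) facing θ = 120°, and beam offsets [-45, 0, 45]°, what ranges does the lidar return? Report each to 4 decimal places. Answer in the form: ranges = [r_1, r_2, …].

ranges = [2.4225, 2.7400, 3.4889]

beam 1: φ=-45°, α=75°
  dir = (cos 75°, sin 75°) = (0.2588, 0.9659); from cell (4,1)
  next x-line at t=2.4341, next y-line at t=0.3520; Δt_x=3.8637, Δt_y=1.0353
    y: enter (4,2) at t=0.3520
    y: enter (4,3) at t=1.3873
    y: enter (4,4) at t=2.4225 ← occupied
  → r_1 = 2.4225
beam 2: φ=0°, α=120°
  dir = (cos 120°, sin 120°) = (-0.5000, 0.8660); from cell (4,1)
  next x-line at t=0.7400, next y-line at t=0.3926; Δt_x=2.0000, Δt_y=1.1547
    y: enter (4,2) at t=0.3926
    x: enter (3,2) at t=0.7400
    y: enter (3,3) at t=1.5473
    y: enter (3,4) at t=2.7020
    x: enter (2,4) at t=2.7400 ← occupied
  → r_2 = 2.7400
beam 3: φ=45°, α=165°
  dir = (cos 165°, sin 165°) = (-0.9659, 0.2588); from cell (4,1)
  next x-line at t=0.3831, next y-line at t=1.3137; Δt_x=1.0353, Δt_y=3.8637
    x: enter (3,1) at t=0.3831
    y: enter (3,2) at t=1.3137
    x: enter (2,2) at t=1.4183
    x: enter (1,2) at t=2.4536
    x: enter (0,2) at t=3.4889 ← occupied
  → r_3 = 3.4889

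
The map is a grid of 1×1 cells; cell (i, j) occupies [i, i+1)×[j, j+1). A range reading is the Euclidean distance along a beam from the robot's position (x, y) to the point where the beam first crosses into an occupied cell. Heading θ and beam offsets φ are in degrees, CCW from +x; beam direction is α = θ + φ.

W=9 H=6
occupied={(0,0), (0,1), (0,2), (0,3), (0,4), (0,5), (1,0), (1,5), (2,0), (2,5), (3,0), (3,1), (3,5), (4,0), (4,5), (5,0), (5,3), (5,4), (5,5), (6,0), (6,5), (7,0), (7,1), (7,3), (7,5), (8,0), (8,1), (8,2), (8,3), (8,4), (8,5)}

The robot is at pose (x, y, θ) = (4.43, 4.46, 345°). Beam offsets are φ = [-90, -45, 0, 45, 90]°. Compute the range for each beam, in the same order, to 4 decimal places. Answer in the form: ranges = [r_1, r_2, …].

ranges = [2.5468, 1.1400, 0.5901, 0.6582, 0.5590]

beam 1: φ=-90°, α=255°
  direction (-0.2588, -0.9659); cell (4,4); t to first gridline: x 1.6614, y 0.4762 (then +3.8637 / +1.0353)
    (4,3) via y @ 0.4762
    (4,2) via y @ 1.5115
    (3,2) via x @ 1.6614
    (3,1) via y @ 2.5468  # hit
  → r_1 = 2.5468
beam 2: φ=-45°, α=300°
  direction (0.5000, -0.8660); cell (4,4); t to first gridline: x 1.1400, y 0.5312 (then +2.0000 / +1.1547)
    (4,3) via y @ 0.5312
    (5,3) via x @ 1.1400  # hit
  → r_2 = 1.1400
beam 3: φ=0°, α=345°
  direction (0.9659, -0.2588); cell (4,4); t to first gridline: x 0.5901, y 1.7773 (then +1.0353 / +3.8637)
    (5,4) via x @ 0.5901  # hit
  → r_3 = 0.5901
beam 4: φ=45°, α=30°
  direction (0.8660, 0.5000); cell (4,4); t to first gridline: x 0.6582, y 1.0800 (then +1.1547 / +2.0000)
    (5,4) via x @ 0.6582  # hit
  → r_4 = 0.6582
beam 5: φ=90°, α=75°
  direction (0.2588, 0.9659); cell (4,4); t to first gridline: x 2.2023, y 0.5590 (then +3.8637 / +1.0353)
    (4,5) via y @ 0.5590  # hit
  → r_5 = 0.5590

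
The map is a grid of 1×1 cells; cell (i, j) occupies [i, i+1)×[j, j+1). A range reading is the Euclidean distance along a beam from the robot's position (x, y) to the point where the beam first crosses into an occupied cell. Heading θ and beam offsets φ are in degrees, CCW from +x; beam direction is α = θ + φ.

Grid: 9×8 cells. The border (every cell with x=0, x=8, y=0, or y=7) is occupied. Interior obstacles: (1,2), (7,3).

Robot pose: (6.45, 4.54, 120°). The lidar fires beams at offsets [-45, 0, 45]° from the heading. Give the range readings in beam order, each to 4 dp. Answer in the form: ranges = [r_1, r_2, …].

beam 1: φ=-45°, α=75°
  cosα=0.2588 sinα=0.9659 | (6,4) | tMaxX 2.1250 tMaxY 0.4762 | tΔX 3.8637 tΔY 1.0353
    t=0.4762 [y] (6,5)
    t=1.5115 [y] (6,6)
    t=2.1250 [x] (7,6)
    t=2.5468 [y] (7,7) — stop
  → r_1 = 2.5468
beam 2: φ=0°, α=120°
  cosα=-0.5000 sinα=0.8660 | (6,4) | tMaxX 0.9000 tMaxY 0.5312 | tΔX 2.0000 tΔY 1.1547
    t=0.5312 [y] (6,5)
    t=0.9000 [x] (5,5)
    t=1.6859 [y] (5,6)
    t=2.8406 [y] (5,7) — stop
  → r_2 = 2.8406
beam 3: φ=45°, α=165°
  cosα=-0.9659 sinα=0.2588 | (6,4) | tMaxX 0.4659 tMaxY 1.7773 | tΔX 1.0353 tΔY 3.8637
    t=0.4659 [x] (5,4)
    t=1.5012 [x] (4,4)
    t=1.7773 [y] (4,5)
    t=2.5364 [x] (3,5)
    t=3.5717 [x] (2,5)
    t=4.6070 [x] (1,5)
    t=5.6410 [y] (1,6)
    t=5.6423 [x] (0,6) — stop
  → r_3 = 5.6423

ranges = [2.5468, 2.8406, 5.6423]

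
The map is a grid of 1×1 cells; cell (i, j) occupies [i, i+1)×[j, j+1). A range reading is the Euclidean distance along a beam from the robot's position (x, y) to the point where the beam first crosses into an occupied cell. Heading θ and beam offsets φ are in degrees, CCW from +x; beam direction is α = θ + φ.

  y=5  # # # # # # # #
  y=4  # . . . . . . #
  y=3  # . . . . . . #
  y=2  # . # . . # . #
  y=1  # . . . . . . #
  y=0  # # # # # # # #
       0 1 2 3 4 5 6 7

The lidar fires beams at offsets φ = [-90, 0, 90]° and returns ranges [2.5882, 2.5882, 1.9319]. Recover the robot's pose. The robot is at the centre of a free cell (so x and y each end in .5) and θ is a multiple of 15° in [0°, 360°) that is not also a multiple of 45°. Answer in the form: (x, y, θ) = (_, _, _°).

Candidates: 22 free-cell centres × 16 headings = 352 poses. Raycast each; keep the one whose scan matches to 4 dp.
  (2.5, 3.5, 345°): beam 1 = 0.5176 ≠ 2.5882 ✗
  (6.5, 4.5, 285°): beam 1 = 5.6940 ≠ 2.5882 ✗
  (6.5, 3.5, 150°): beam 1 = 1.0000 ≠ 2.5882 ✗
  …
  (3.5, 3.5, 255°): r_1=2.5882, r_2=2.5882, r_3=1.9319 — all match ✓
Only this pose fits every beam.

(x, y, θ) = (3.5, 3.5, 255°)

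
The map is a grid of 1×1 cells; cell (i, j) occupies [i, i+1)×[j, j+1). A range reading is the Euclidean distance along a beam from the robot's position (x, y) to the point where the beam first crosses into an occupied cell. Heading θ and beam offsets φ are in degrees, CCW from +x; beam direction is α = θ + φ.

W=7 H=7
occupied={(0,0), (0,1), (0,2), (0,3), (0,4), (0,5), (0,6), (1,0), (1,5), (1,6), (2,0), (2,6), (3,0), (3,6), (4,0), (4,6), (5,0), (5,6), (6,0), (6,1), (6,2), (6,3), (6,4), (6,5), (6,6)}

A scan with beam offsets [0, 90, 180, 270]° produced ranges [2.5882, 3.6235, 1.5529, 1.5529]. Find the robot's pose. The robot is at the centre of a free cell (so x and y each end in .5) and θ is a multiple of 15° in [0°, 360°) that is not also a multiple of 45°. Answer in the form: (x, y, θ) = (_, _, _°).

(x, y, θ) = (4.5, 4.5, 165°)

Enumerate (i+0.5, j+0.5, θ) over the 24 free cells and 16 admissible headings. For each, cast all 4 beams and compare to the given ranges.
  (5.5, 4.5, 195°): beam 1 = 4.6587 ≠ 2.5882 ✗
  (2.5, 1.5, 75°): beam 1 = 4.6587 ≠ 2.5882 ✗
  (3.5, 1.5, 60°): beam 1 = 5.0000 ≠ 2.5882 ✗
  (2.5, 5.5, 330°): beam 1 = 4.0415 ≠ 2.5882 ✗
  (5.5, 5.5, 75°): beam 1 = 0.5176 ≠ 2.5882 ✗
  …
  (4.5, 4.5, 165°): r_1=2.5882, r_2=3.6235, r_3=1.5529, r_4=1.5529 — all match ✓
Unique over the lattice → pose = (4.5, 4.5, 165°).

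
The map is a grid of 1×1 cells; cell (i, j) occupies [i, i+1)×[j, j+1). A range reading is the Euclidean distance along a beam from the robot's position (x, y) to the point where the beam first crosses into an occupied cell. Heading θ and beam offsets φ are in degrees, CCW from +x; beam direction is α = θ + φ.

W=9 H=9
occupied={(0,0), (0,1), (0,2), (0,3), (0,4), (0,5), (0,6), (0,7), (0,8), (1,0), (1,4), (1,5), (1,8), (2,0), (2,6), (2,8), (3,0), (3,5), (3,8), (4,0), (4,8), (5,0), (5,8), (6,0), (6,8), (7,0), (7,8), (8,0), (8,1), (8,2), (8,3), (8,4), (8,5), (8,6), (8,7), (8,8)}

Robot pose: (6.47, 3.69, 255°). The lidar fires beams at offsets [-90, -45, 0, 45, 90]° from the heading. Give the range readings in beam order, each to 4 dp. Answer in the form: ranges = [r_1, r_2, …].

ranges = [4.6277, 5.3800, 2.7849, 3.0600, 1.5840]

beam 1: φ=-90°, α=165°
  cosα=-0.9659 sinα=0.2588 | (6,3) | tMaxX 0.4866 tMaxY 1.1977 | tΔX 1.0353 tΔY 3.8637
    t=0.4866 [x] (5,3)
    t=1.1977 [y] (5,4)
    t=1.5219 [x] (4,4)
    t=2.5571 [x] (3,4)
    t=3.5924 [x] (2,4)
    t=4.6277 [x] (1,4) — stop
  → r_1 = 4.6277
beam 2: φ=-45°, α=210°
  cosα=-0.8660 sinα=-0.5000 | (6,3) | tMaxX 0.5427 tMaxY 1.3800 | tΔX 1.1547 tΔY 2.0000
    t=0.5427 [x] (5,3)
    t=1.3800 [y] (5,2)
    t=1.6974 [x] (4,2)
    t=2.8521 [x] (3,2)
    t=3.3800 [y] (3,1)
    t=4.0068 [x] (2,1)
    t=5.1615 [x] (1,1)
    t=5.3800 [y] (1,0) — stop
  → r_2 = 5.3800
beam 3: φ=0°, α=255°
  cosα=-0.2588 sinα=-0.9659 | (6,3) | tMaxX 1.8159 tMaxY 0.7143 | tΔX 3.8637 tΔY 1.0353
    t=0.7143 [y] (6,2)
    t=1.7496 [y] (6,1)
    t=1.8159 [x] (5,1)
    t=2.7849 [y] (5,0) — stop
  → r_3 = 2.7849
beam 4: φ=45°, α=300°
  cosα=0.5000 sinα=-0.8660 | (6,3) | tMaxX 1.0600 tMaxY 0.7967 | tΔX 2.0000 tΔY 1.1547
    t=0.7967 [y] (6,2)
    t=1.0600 [x] (7,2)
    t=1.9514 [y] (7,1)
    t=3.0600 [x] (8,1) — stop
  → r_4 = 3.0600
beam 5: φ=90°, α=345°
  cosα=0.9659 sinα=-0.2588 | (6,3) | tMaxX 0.5487 tMaxY 2.6660 | tΔX 1.0353 tΔY 3.8637
    t=0.5487 [x] (7,3)
    t=1.5840 [x] (8,3) — stop
  → r_5 = 1.5840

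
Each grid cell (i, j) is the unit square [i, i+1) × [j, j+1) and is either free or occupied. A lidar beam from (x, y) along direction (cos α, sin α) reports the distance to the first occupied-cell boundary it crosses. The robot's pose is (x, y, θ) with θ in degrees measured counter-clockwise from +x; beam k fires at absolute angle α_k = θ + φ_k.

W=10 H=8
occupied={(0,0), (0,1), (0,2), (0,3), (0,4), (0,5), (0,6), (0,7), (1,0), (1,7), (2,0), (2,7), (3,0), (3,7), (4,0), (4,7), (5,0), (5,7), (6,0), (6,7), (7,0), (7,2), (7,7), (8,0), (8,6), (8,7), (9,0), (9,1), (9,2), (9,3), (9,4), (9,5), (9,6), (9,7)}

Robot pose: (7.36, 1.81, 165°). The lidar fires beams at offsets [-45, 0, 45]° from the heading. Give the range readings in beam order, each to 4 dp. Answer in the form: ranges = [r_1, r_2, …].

beam 1: φ=-45°, α=120°
  dir = (cos 120°, sin 120°) = (-0.5000, 0.8660); from cell (7,1)
  next x-line at t=0.7200, next y-line at t=0.2194; Δt_x=2.0000, Δt_y=1.1547
    y: enter (7,2) at t=0.2194 ← occupied
  → r_1 = 0.2194
beam 2: φ=0°, α=165°
  dir = (cos 165°, sin 165°) = (-0.9659, 0.2588); from cell (7,1)
  next x-line at t=0.3727, next y-line at t=0.7341; Δt_x=1.0353, Δt_y=3.8637
    x: enter (6,1) at t=0.3727
    y: enter (6,2) at t=0.7341
    x: enter (5,2) at t=1.4080
    x: enter (4,2) at t=2.4433
    x: enter (3,2) at t=3.4785
    x: enter (2,2) at t=4.5138
    y: enter (2,3) at t=4.5978
    x: enter (1,3) at t=5.5491
    x: enter (0,3) at t=6.5844 ← occupied
  → r_2 = 6.5844
beam 3: φ=45°, α=210°
  dir = (cos 210°, sin 210°) = (-0.8660, -0.5000); from cell (7,1)
  next x-line at t=0.4157, next y-line at t=1.6200; Δt_x=1.1547, Δt_y=2.0000
    x: enter (6,1) at t=0.4157
    x: enter (5,1) at t=1.5704
    y: enter (5,0) at t=1.6200 ← occupied
  → r_3 = 1.6200

ranges = [0.2194, 6.5844, 1.6200]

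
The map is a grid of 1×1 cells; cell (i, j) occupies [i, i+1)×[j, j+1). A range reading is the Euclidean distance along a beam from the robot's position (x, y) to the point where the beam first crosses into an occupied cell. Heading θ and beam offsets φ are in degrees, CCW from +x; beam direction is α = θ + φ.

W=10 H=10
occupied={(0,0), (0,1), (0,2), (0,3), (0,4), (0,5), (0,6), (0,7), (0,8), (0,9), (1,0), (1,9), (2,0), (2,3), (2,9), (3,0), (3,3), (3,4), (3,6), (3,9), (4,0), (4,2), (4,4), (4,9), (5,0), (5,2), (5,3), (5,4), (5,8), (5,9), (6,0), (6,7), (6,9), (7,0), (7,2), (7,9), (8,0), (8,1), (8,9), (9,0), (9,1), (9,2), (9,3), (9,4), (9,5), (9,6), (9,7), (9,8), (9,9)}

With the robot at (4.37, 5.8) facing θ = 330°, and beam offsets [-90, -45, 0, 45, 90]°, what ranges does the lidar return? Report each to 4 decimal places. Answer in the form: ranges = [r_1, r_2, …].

beam 1: φ=-90°, α=240°
  dir = (cos 240°, sin 240°) = (-0.5000, -0.8660); from cell (4,5)
  next x-line at t=0.7400, next y-line at t=0.9238; Δt_x=2.0000, Δt_y=1.1547
    x: enter (3,5) at t=0.7400
    y: enter (3,4) at t=0.9238 ← occupied
  → r_1 = 0.9238
beam 2: φ=-45°, α=285°
  dir = (cos 285°, sin 285°) = (0.2588, -0.9659); from cell (4,5)
  next x-line at t=2.4341, next y-line at t=0.8282; Δt_x=3.8637, Δt_y=1.0353
    y: enter (4,4) at t=0.8282 ← occupied
  → r_2 = 0.8282
beam 3: φ=0°, α=330°
  dir = (cos 330°, sin 330°) = (0.8660, -0.5000); from cell (4,5)
  next x-line at t=0.7275, next y-line at t=1.6000; Δt_x=1.1547, Δt_y=2.0000
    x: enter (5,5) at t=0.7275
    y: enter (5,4) at t=1.6000 ← occupied
  → r_3 = 1.6000
beam 4: φ=45°, α=15°
  dir = (cos 15°, sin 15°) = (0.9659, 0.2588); from cell (4,5)
  next x-line at t=0.6522, next y-line at t=0.7727; Δt_x=1.0353, Δt_y=3.8637
    x: enter (5,5) at t=0.6522
    y: enter (5,6) at t=0.7727
    x: enter (6,6) at t=1.6875
    x: enter (7,6) at t=2.7228
    x: enter (8,6) at t=3.7581
    y: enter (8,7) at t=4.6364
    x: enter (9,7) at t=4.7933 ← occupied
  → r_4 = 4.7933
beam 5: φ=90°, α=60°
  dir = (cos 60°, sin 60°) = (0.5000, 0.8660); from cell (4,5)
  next x-line at t=1.2600, next y-line at t=0.2309; Δt_x=2.0000, Δt_y=1.1547
    y: enter (4,6) at t=0.2309
    x: enter (5,6) at t=1.2600
    y: enter (5,7) at t=1.3856
    y: enter (5,8) at t=2.5403 ← occupied
  → r_5 = 2.5403

ranges = [0.9238, 0.8282, 1.6000, 4.7933, 2.5403]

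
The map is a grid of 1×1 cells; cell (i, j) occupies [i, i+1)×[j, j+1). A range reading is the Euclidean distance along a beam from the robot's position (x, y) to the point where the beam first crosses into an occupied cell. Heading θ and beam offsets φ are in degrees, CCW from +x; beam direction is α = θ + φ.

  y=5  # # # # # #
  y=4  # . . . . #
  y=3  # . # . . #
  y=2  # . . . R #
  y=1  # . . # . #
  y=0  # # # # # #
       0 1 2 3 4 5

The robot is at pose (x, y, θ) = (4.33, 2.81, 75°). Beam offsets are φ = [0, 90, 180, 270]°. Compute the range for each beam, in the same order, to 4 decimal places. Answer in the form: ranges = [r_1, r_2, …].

beam 1: φ=0°, α=75°
  dir = (cos 75°, sin 75°) = (0.2588, 0.9659); from cell (4,2)
  next x-line at t=2.5887, next y-line at t=0.1967; Δt_x=3.8637, Δt_y=1.0353
    y: enter (4,3) at t=0.1967
    y: enter (4,4) at t=1.2320
    y: enter (4,5) at t=2.2673 ← occupied
  → r_1 = 2.2673
beam 2: φ=90°, α=165°
  dir = (cos 165°, sin 165°) = (-0.9659, 0.2588); from cell (4,2)
  next x-line at t=0.3416, next y-line at t=0.7341; Δt_x=1.0353, Δt_y=3.8637
    x: enter (3,2) at t=0.3416
    y: enter (3,3) at t=0.7341
    x: enter (2,3) at t=1.3769 ← occupied
  → r_2 = 1.3769
beam 3: φ=180°, α=255°
  dir = (cos 255°, sin 255°) = (-0.2588, -0.9659); from cell (4,2)
  next x-line at t=1.2750, next y-line at t=0.8386; Δt_x=3.8637, Δt_y=1.0353
    y: enter (4,1) at t=0.8386
    x: enter (3,1) at t=1.2750 ← occupied
  → r_3 = 1.2750
beam 4: φ=270°, α=345°
  dir = (cos 345°, sin 345°) = (0.9659, -0.2588); from cell (4,2)
  next x-line at t=0.6936, next y-line at t=3.1296; Δt_x=1.0353, Δt_y=3.8637
    x: enter (5,2) at t=0.6936 ← occupied
  → r_4 = 0.6936

ranges = [2.2673, 1.3769, 1.2750, 0.6936]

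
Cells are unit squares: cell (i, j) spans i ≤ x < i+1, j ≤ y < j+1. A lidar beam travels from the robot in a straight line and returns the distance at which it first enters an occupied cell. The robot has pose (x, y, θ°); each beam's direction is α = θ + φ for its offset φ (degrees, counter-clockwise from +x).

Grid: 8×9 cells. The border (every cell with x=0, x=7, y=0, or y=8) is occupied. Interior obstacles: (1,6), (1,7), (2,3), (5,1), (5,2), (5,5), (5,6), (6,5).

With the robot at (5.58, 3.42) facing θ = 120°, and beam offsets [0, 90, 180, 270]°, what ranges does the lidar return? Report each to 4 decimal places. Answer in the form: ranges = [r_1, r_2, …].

beam 1: φ=0°, α=120°
  d=(-0.5000,0.8660)  start (5,3)  tX=1.1600 tY=0.6697  stride 1/|dx|=2.0000 1/|dy|=1.1547
    cross y-line → (5,4), t=0.6697
    cross x-line → (4,4), t=1.1600
    cross y-line → (4,5), t=1.8244
    cross y-line → (4,6), t=2.9791
    cross x-line → (3,6), t=3.1600
    cross y-line → (3,7), t=4.1338
    cross x-line → (2,7), t=5.1600
    cross y-line → (2,8), t=5.2885 (wall)
  → r_1 = 5.2885
beam 2: φ=90°, α=210°
  d=(-0.8660,-0.5000)  start (5,3)  tX=0.6697 tY=0.8400  stride 1/|dx|=1.1547 1/|dy|=2.0000
    cross x-line → (4,3), t=0.6697
    cross y-line → (4,2), t=0.8400
    cross x-line → (3,2), t=1.8244
    cross y-line → (3,1), t=2.8400
    cross x-line → (2,1), t=2.9791
    cross x-line → (1,1), t=4.1338
    cross y-line → (1,0), t=4.8400 (wall)
  → r_2 = 4.8400
beam 3: φ=180°, α=300°
  d=(0.5000,-0.8660)  start (5,3)  tX=0.8400 tY=0.4850  stride 1/|dx|=2.0000 1/|dy|=1.1547
    cross y-line → (5,2), t=0.4850 (wall)
  → r_3 = 0.4850
beam 4: φ=270°, α=30°
  d=(0.8660,0.5000)  start (5,3)  tX=0.4850 tY=1.1600  stride 1/|dx|=1.1547 1/|dy|=2.0000
    cross x-line → (6,3), t=0.4850
    cross y-line → (6,4), t=1.1600
    cross x-line → (7,4), t=1.6397 (wall)
  → r_4 = 1.6397

ranges = [5.2885, 4.8400, 0.4850, 1.6397]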